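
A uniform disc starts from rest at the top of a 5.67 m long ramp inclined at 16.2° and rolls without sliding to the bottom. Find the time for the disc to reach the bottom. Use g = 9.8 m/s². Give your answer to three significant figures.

The moment of inertia is (1/2)MR², giving k ≡ I/(MR²) = 0.5.
Along the incline Mg sinθ − f = Ma, and torque about the center fR = Iα = kMR²(a/R) gives f = kMa.
Hence a = g sinθ/(1+k) = 9.8×sin16.2°/1.5 = 1.823 m/s².
With constant a from rest, t = √(2L/a) = √(2·5.67/1.823) ≈ 2.49 s.

t ≈ 2.49 s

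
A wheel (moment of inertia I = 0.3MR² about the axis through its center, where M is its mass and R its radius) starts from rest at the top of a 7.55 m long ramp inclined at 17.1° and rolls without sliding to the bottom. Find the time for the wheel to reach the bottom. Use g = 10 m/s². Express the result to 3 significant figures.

t ≈ 2.58 s

The moment of inertia is 0.3MR², giving k ≡ I/(MR²) = 0.3.
Along the incline Mg sinθ − f = Ma, and torque about the center fR = Iα = kMR²(a/R) gives f = kMa.
Hence a = g sinθ/(1+k) = 10×sin17.1°/1.3 = 2.262 m/s².
Starting from rest, L = ½at², so t = √(2L/a) = √(2×7.55/2.262) ≈ 2.58 s.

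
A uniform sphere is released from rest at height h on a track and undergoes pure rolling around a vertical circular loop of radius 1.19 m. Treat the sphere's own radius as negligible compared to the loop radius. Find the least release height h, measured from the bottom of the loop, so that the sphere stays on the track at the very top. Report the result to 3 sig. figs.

For this body I = (2/5)MR², i.e. k = I/(MR²) = 0.4.
At the top, contact is just lost when gravity alone supplies the centripetal force: Mg = Mv_top²/r, i.e. v_top² = gr.
With ω = v/R, the kinetic energy at speed v is ½(1+k)Mv² = (7/10)Mv².
Energy conservation from release (height h) to the top (height 2r): Mgh = Mg(2r) + (7/10)M·gr.
Thus h_min = 2r + (1+k)r/2 = r(2 + 1.4/2) = 1.19 × 2.7 ≈ 3.21 m.

h_min ≈ 3.21 m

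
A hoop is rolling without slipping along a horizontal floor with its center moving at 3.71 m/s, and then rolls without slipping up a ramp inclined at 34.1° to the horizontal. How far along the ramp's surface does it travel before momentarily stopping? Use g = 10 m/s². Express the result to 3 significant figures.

d ≈ 2.46 m

Here I = MR², so the shape factor k = I/(MR²) = 1.
Pure rolling means v = ωR; then KE = ½Mv² + ½I(v/R)² = ½(1+k)Mv² = Mv².
Setting this equal to Mgh gives the vertical rise h = (1+k)v₀²/(2g) = 2×3.71²/(2×10) = 1.376 m.
The distance along the slope is d = h/sinθ = 1.376/sin34.1° ≈ 2.46 m.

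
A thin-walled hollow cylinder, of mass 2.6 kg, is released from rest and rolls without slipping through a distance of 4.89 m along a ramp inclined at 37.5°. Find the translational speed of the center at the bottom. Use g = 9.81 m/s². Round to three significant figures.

v ≈ 5.40 m/s

The moment of inertia is MR², giving k ≡ I/(MR²) = 1.
Since it rolls without slipping, ω = v/R and KE = ½Mv² + ½Iω² = ½(1+k)Mv² = Mv².
The vertical drop is h = L sinθ = 4.89 × sin37.5° = 2.977 m.
Energy conservation: Mgh = Mv², so v = √(2gh/(1+k)) = √(2 × 9.81 × 2.977 / 2) ≈ 5.40 m/s.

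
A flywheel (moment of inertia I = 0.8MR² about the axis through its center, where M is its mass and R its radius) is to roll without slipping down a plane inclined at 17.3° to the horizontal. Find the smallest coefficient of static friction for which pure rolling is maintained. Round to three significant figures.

For this body I = 0.8MR², i.e. k = I/(MR²) = 0.8.
Newton's second law down the slope: Mg sinθ − f = Ma. The torque equation fR = Iα (with α = a/R) gives f = kMa.
These give a = g sinθ/(1+k) and the required friction f = kMg sinθ/(1+k).
The normal force is N = Mg cosθ, so μ_min = f/N = k tanθ/(1+k).
μ_min = 0.8 × tan17.3° / 1.8 ≈ 0.138.

μ_min ≈ 0.138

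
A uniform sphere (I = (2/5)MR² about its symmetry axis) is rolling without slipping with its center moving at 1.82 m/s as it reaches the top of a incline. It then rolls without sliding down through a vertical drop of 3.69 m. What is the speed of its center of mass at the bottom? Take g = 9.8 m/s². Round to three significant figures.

With I = (2/5)MR², the ratio k = I/(MR²) is 0.4.
Rolling without slipping gives ω = v/R, so the total kinetic energy is ½Mv² + ½Iω² = ½(1+k)Mv² = (7/10)Mv².
Conserving energy between top and bottom: (7/10)Mv² = (7/10)Mv₀² + Mgh, hence v² = v₀² + 2gh/(1+k).
v = √(1.82² + 2×9.8×3.69/1.4) = √54.97 ≈ 7.41 m/s.

v ≈ 7.41 m/s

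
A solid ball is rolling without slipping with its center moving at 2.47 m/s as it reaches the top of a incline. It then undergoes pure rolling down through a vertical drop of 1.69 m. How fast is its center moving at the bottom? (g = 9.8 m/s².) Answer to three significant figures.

Here I = (2/5)MR², so the shape factor k = I/(MR²) = 0.4.
Since it rolls without slipping, ω = v/R and KE = ½Mv² + ½Iω² = ½(1+k)Mv² = (7/10)Mv².
Conserving energy between top and bottom: (7/10)Mv² = (7/10)Mv₀² + Mgh, hence v² = v₀² + 2gh/(1+k).
v = √(2.47² + 2×9.8×1.69/1.4) = √29.76 ≈ 5.46 m/s.

v ≈ 5.46 m/s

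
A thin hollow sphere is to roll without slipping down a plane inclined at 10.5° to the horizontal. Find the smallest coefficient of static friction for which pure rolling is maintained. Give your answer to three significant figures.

With I = (2/3)MR², the ratio k = I/(MR²) is 2/3.
Along the incline Mg sinθ − f = Ma, and torque about the center fR = Iα = kMR²(a/R) gives f = kMa.
These give a = g sinθ/(1+k) and the required friction f = kMg sinθ/(1+k).
The normal force is N = Mg cosθ, so μ_min = f/N = k tanθ/(1+k).
μ_min = (2/3) × tan10.5° / 1.667 ≈ 0.0741.

μ_min ≈ 0.0741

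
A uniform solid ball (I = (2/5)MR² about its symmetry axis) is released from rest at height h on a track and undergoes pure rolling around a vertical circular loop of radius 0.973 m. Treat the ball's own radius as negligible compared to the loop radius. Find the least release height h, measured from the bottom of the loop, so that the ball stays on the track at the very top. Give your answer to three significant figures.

Here I = (2/5)MR², so the shape factor k = I/(MR²) = 0.4.
At the top of the loop, the minimum-contact condition is Mg = Mv_top²/r, so v_top² = gr.
With ω = v/R, the kinetic energy at speed v is ½(1+k)Mv² = (7/10)Mv².
Energy conservation from release (height h) to the top (height 2r): Mgh = Mg(2r) + (7/10)M·gr.
Thus h_min = 2r + (1+k)r/2 = r(2 + 1.4/2) = 0.973 × 2.7 ≈ 2.63 m.

h_min ≈ 2.63 m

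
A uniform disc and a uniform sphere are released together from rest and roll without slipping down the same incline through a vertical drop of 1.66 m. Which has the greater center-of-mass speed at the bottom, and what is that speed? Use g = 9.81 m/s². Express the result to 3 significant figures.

the uniform sphere, at v ≈ 4.82 m/s

For rolling without slipping, Mgh = ½(1+k)Mv² where k = I/(MR²), so v = √(2gh/(1+k)).
Uniform disc: k = 0.5, giving v = √(2×9.81×1.66/1.5) = 4.66 m/s.
Uniform sphere: k = 0.4, giving v = √(2×9.81×1.66/1.4) = 4.823 m/s.
The smaller k wins: the uniform sphere, at ≈ 4.82 m/s.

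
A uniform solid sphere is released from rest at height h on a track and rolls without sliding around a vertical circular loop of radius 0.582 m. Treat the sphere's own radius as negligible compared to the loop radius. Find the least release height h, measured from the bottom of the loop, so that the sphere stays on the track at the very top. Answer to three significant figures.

h_min ≈ 1.57 m

With I = (2/5)MR², the ratio k = I/(MR²) is 0.4.
At the top, contact is just lost when gravity alone supplies the centripetal force: Mg = Mv_top²/r, i.e. v_top² = gr.
With ω = v/R, the kinetic energy at speed v is ½(1+k)Mv² = (7/10)Mv².
Energy conservation from release (height h) to the top (height 2r): Mgh = Mg(2r) + (7/10)M·gr.
Thus h_min = 2r + (1+k)r/2 = r(2 + 1.4/2) = 0.582 × 2.7 ≈ 1.57 m.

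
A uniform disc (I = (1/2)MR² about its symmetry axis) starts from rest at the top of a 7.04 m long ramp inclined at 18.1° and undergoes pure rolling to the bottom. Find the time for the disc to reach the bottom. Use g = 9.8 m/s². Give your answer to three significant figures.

t ≈ 2.63 s

Here I = (1/2)MR², so the shape factor k = I/(MR²) = 0.5.
Newton's second law down the slope: Mg sinθ − f = Ma. The torque equation fR = Iα (with α = a/R) gives f = kMa.
Hence a = g sinθ/(1+k) = 9.8×sin18.1°/1.5 = 2.03 m/s².
Starting from rest, L = ½at², so t = √(2L/a) = √(2×7.04/2.03) ≈ 2.63 s.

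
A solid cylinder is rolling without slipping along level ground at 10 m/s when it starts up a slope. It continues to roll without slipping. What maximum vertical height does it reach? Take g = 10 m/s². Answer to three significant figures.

h ≈ 7.50 m

The moment of inertia is (1/2)MR², giving k ≡ I/(MR²) = 0.5.
Rolling without slipping gives ω = v/R, so the total kinetic energy is ½Mv² + ½Iω² = ½(1+k)Mv² = (3/4)Mv².
At the top the kinetic energy is zero, so (3/4)Mv₀² = Mgh.
Thus h = (1+k)v₀²/(2g) = 1.5 × 10² / (2 × 10) ≈ 7.50 m.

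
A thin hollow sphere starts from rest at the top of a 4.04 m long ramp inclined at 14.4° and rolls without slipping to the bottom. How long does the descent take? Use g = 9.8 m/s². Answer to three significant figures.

For this body I = (2/3)MR², i.e. k = I/(MR²) = 2/3.
Along the incline Mg sinθ − f = Ma, and torque about the center fR = Iα = kMR²(a/R) gives f = kMa.
Hence a = g sinθ/(1+k) = 9.8×sin14.4°/1.667 = 1.462 m/s².
Starting from rest, L = ½at², so t = √(2L/a) = √(2×4.04/1.462) ≈ 2.35 s.

t ≈ 2.35 s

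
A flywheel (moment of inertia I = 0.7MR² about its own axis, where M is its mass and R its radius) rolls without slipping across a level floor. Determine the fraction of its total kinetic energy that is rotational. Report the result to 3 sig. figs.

fraction ≈ 0.412

The moment of inertia is 0.7MR², giving k ≡ I/(MR²) = 0.7.
Since ω = v/R, the translational part is ½Mv² and the rotational part is ½I(v/R)² = ½kMv²; the total is ½(1+k)Mv².
The rotational fraction is therefore k/(1+k) = 0.7/1.7 ≈ 0.412.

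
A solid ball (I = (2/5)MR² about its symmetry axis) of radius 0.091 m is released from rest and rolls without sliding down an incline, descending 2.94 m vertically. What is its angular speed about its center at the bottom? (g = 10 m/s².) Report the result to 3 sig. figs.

ω ≈ 71.2 rad/s

The moment of inertia is (2/5)MR², giving k ≡ I/(MR²) = 0.4.
Since it rolls without slipping, ω = v/R and KE = ½Mv² + ½Iω² = ½(1+k)Mv² = (7/10)Mv².
Energy conservation Mgh = ½(1+k)Mv² gives v = √(2gh/(1+k)) = √(2 × 10 × 2.94 / 1.4) = 6.481 m/s.
The angular speed follows from ω = v/R = 6.481/0.091 ≈ 71.2 rad/s.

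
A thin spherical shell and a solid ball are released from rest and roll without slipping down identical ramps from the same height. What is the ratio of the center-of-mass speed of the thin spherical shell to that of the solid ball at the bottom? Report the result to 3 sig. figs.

v_ratio ≈ 0.917

Each satisfies Mgh = ½(1+k)Mv² with k = I/(MR²), so v ∝ 1/√(1+k).
For the thin spherical shell k = 2/3; for the solid ball k = 0.4.
v₁/v₂ = √((1+k₂)/(1+k₁)) = √(1.4/1.667) ≈ 0.917.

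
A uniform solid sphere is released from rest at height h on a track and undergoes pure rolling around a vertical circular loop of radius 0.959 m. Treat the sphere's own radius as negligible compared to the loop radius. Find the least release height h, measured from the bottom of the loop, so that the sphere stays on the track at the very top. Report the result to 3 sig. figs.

With I = (2/5)MR², the ratio k = I/(MR²) is 0.4.
At the top, contact is just lost when gravity alone supplies the centripetal force: Mg = Mv_top²/r, i.e. v_top² = gr.
With ω = v/R, the kinetic energy at speed v is ½(1+k)Mv² = (7/10)Mv².
Energy conservation from release (height h) to the top (height 2r): Mgh = Mg(2r) + (7/10)M·gr.
Thus h_min = 2r + (1+k)r/2 = r(2 + 1.4/2) = 0.959 × 2.7 ≈ 2.59 m.

h_min ≈ 2.59 m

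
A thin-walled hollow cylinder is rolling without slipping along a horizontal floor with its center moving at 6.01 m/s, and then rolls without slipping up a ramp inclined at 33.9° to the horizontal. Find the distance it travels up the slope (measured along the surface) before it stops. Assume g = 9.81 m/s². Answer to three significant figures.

d ≈ 6.60 m

With I = MR², the ratio k = I/(MR²) is 1.
Pure rolling means v = ωR; then KE = ½Mv² + ½I(v/R)² = ½(1+k)Mv² = Mv².
Setting this equal to Mgh gives the vertical rise h = (1+k)v₀²/(2g) = 2×6.01²/(2×9.81) = 3.682 m.
Along the incline, d = h/sinθ = 3.682/sin33.9° ≈ 6.60 m.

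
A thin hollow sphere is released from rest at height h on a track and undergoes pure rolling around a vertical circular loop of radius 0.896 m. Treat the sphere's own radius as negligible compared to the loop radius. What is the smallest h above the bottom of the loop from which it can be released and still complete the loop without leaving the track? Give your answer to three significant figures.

h_min ≈ 2.54 m

Here I = (2/3)MR², so the shape factor k = I/(MR²) = 2/3.
At the top, contact is just lost when gravity alone supplies the centripetal force: Mg = Mv_top²/r, i.e. v_top² = gr.
With ω = v/R, the kinetic energy at speed v is ½(1+k)Mv² = (5/6)Mv².
Energy conservation from release (height h) to the top (height 2r): Mgh = Mg(2r) + (5/6)M·gr.
Thus h_min = 2r + (1+k)r/2 = r(2 + 1.667/2) = 0.896 × 2.833 ≈ 2.54 m.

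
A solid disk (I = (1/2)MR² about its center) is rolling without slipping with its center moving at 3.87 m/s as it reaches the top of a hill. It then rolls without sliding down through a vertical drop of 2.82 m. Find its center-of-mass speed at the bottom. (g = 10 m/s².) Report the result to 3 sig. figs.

With I = (1/2)MR², the ratio k = I/(MR²) is 0.5.
The rolling condition ω = v/R makes the rotational term ½I(v/R)² = ½kMv², so KE_total = ½(1+k)Mv² = (3/4)Mv².
Conserving energy between top and bottom: (3/4)Mv² = (3/4)Mv₀² + Mgh, hence v² = v₀² + 2gh/(1+k).
v = √(3.87² + 2×10×2.82/1.5) = √52.58 ≈ 7.25 m/s.

v ≈ 7.25 m/s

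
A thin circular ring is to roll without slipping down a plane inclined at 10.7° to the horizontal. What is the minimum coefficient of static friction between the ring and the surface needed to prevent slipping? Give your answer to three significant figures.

μ_min ≈ 0.0945

For this body I = MR², i.e. k = I/(MR²) = 1.
Translational: Mg sinθ − f = Ma. Rotational about the CM: fR = Iα = kMRa, so f = kMa.
These give a = g sinθ/(1+k) and the required friction f = kMg sinθ/(1+k).
With N = Mg cosθ, the no-slip condition f ≤ μN gives μ_min = f/N = k tanθ/(1+k).
μ_min = 1 × tan10.7° / 2 ≈ 0.0945.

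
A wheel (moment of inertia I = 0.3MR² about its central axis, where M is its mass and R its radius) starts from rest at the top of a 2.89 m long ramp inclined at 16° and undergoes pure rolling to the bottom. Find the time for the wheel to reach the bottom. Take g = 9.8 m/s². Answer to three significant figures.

With I = 0.3MR², the ratio k = I/(MR²) is 0.3.
Newton's second law down the slope: Mg sinθ − f = Ma. The torque equation fR = Iα (with α = a/R) gives f = kMa.
Hence a = g sinθ/(1+k) = 9.8×sin16°/1.3 = 2.078 m/s².
With constant a from rest, t = √(2L/a) = √(2·2.89/2.078) ≈ 1.67 s.

t ≈ 1.67 s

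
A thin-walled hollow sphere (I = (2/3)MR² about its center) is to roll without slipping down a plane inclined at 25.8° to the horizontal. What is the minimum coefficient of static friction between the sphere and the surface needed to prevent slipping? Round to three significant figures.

The moment of inertia is (2/3)MR², giving k ≡ I/(MR²) = 2/3.
Translational: Mg sinθ − f = Ma. Rotational about the CM: fR = Iα = kMRa, so f = kMa.
These give a = g sinθ/(1+k) and the required friction f = kMg sinθ/(1+k).
With N = Mg cosθ, the no-slip condition f ≤ μN gives μ_min = f/N = k tanθ/(1+k).
μ_min = (2/3) × tan25.8° / 1.667 ≈ 0.193.

μ_min ≈ 0.193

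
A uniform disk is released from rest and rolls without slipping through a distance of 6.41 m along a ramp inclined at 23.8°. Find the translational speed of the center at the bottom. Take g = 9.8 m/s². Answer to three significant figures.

For this body I = (1/2)MR², i.e. k = I/(MR²) = 0.5.
Pure rolling means v = ωR; then KE = ½Mv² + ½I(v/R)² = ½(1+k)Mv² = (3/4)Mv².
The vertical drop is h = L sinθ = 6.41 × sin23.8° = 2.587 m.
Setting Mgh = (3/4)Mv² gives v = √(2gh/(1+k)) = √(2·9.8·2.587/1.5) ≈ 5.81 m/s.

v ≈ 5.81 m/s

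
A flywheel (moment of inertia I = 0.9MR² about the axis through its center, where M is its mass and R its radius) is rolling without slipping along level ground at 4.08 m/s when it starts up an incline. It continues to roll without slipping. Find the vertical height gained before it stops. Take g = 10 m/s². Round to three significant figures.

The moment of inertia is 0.9MR², giving k ≡ I/(MR²) = 0.9.
Since it rolls without slipping, ω = v/R and KE = ½Mv² + ½Iω² = ½(1+k)Mv² = (19/20)Mv².
At the top the kinetic energy is zero, so (19/20)Mv₀² = Mgh.
Thus h = (1+k)v₀²/(2g) = 1.9 × 4.08² / (2 × 10) ≈ 1.58 m.

h ≈ 1.58 m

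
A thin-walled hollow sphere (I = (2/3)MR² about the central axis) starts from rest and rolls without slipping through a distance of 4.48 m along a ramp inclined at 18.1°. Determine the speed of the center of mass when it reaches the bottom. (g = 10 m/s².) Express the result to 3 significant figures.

v ≈ 4.09 m/s

With I = (2/3)MR², the ratio k = I/(MR²) is 2/3.
The rolling condition ω = v/R makes the rotational term ½I(v/R)² = ½kMv², so KE_total = ½(1+k)Mv² = (5/6)Mv².
The vertical drop is h = L sinθ = 4.48 × sin18.1° = 1.392 m.
Setting Mgh = (5/6)Mv² gives v = √(2gh/(1+k)) = √(2·10·1.392/1.667) ≈ 4.09 m/s.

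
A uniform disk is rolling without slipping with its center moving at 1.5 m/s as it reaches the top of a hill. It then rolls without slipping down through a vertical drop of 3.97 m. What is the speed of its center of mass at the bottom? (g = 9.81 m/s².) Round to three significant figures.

Here I = (1/2)MR², so the shape factor k = I/(MR²) = 0.5.
Pure rolling means v = ωR; then KE = ½Mv² + ½I(v/R)² = ½(1+k)Mv² = (3/4)Mv².
Energy conservation: (3/4)Mv₀² + Mgh = (3/4)Mv², so v² = v₀² + 2gh/(1+k).
v = √(1.5² + 2×9.81×3.97/1.5) = √54.18 ≈ 7.36 m/s.

v ≈ 7.36 m/s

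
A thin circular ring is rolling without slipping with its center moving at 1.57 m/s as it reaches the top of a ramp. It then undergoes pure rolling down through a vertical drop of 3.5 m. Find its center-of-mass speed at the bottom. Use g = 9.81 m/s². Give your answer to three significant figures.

The moment of inertia is MR², giving k ≡ I/(MR²) = 1.
Rolling without slipping gives ω = v/R, so the total kinetic energy is ½Mv² + ½Iω² = ½(1+k)Mv² = Mv².
Energy conservation: Mv₀² + Mgh = Mv², so v² = v₀² + 2gh/(1+k).
v = √(1.57² + 2×9.81×3.5/2) = √36.8 ≈ 6.07 m/s.

v ≈ 6.07 m/s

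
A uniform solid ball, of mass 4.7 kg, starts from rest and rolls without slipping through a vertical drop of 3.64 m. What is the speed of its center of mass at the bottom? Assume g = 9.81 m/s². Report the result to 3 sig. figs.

With I = (2/5)MR², the ratio k = I/(MR²) is 0.4.
Since it rolls without slipping, ω = v/R and KE = ½Mv² + ½Iω² = ½(1+k)Mv² = (7/10)Mv².
Setting Mgh = (7/10)Mv² gives v = √(2gh/(1+k)) = √(2·9.81·3.64/1.4) ≈ 7.14 m/s.

v ≈ 7.14 m/s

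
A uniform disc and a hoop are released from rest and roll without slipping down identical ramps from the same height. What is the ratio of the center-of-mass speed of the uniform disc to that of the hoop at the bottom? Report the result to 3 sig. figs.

Each satisfies Mgh = ½(1+k)Mv² with k = I/(MR²), so v ∝ 1/√(1+k).
For the uniform disc k = 0.5; for the hoop k = 1.
v₁/v₂ = √((1+k₂)/(1+k₁)) = √(2/1.5) ≈ 1.15.

v_ratio ≈ 1.15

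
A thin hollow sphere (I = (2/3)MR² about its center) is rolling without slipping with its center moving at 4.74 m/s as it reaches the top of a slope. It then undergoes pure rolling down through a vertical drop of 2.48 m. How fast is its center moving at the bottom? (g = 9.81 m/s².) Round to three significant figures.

For this body I = (2/3)MR², i.e. k = I/(MR²) = 2/3.
The rolling condition ω = v/R makes the rotational term ½I(v/R)² = ½kMv², so KE_total = ½(1+k)Mv² = (5/6)Mv².
Conserving energy between top and bottom: (5/6)Mv² = (5/6)Mv₀² + Mgh, hence v² = v₀² + 2gh/(1+k).
v = √(4.74² + 2×9.81×2.48/1.667) = √51.66 ≈ 7.19 m/s.

v ≈ 7.19 m/s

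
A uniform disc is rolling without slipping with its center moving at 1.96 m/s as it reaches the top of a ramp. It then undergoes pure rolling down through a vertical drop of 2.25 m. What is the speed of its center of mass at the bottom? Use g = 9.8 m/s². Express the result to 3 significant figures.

Here I = (1/2)MR², so the shape factor k = I/(MR²) = 0.5.
Since it rolls without slipping, ω = v/R and KE = ½Mv² + ½Iω² = ½(1+k)Mv² = (3/4)Mv².
Conserving energy between top and bottom: (3/4)Mv² = (3/4)Mv₀² + Mgh, hence v² = v₀² + 2gh/(1+k).
v = √(1.96² + 2×9.8×2.25/1.5) = √33.24 ≈ 5.77 m/s.

v ≈ 5.77 m/s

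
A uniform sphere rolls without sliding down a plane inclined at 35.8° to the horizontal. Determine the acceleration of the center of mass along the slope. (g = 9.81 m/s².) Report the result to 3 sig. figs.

a ≈ 4.10 m/s²

For this body I = (2/5)MR², i.e. k = I/(MR²) = 0.4.
Along the incline Mg sinθ − f = Ma, and torque about the center fR = Iα = kMR²(a/R) gives f = kMa.
Eliminating f: Mg sinθ = (1+k)Ma, so a = g sinθ/(1+k) = 9.81 × sin35.8° / 1.4 ≈ 4.10 m/s².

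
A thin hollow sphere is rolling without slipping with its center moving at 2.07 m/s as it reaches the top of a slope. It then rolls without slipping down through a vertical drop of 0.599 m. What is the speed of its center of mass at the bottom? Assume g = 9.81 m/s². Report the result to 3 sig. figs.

v ≈ 3.37 m/s

With I = (2/3)MR², the ratio k = I/(MR²) is 2/3.
Pure rolling means v = ωR; then KE = ½Mv² + ½I(v/R)² = ½(1+k)Mv² = (5/6)Mv².
Conserving energy between top and bottom: (5/6)Mv² = (5/6)Mv₀² + Mgh, hence v² = v₀² + 2gh/(1+k).
v = √(2.07² + 2×9.81×0.599/1.667) = √11.34 ≈ 3.37 m/s.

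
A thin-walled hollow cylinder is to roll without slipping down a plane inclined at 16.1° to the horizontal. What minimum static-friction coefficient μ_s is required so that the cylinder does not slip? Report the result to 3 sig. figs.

The moment of inertia is MR², giving k ≡ I/(MR²) = 1.
Newton's second law down the slope: Mg sinθ − f = Ma. The torque equation fR = Iα (with α = a/R) gives f = kMa.
These give a = g sinθ/(1+k) and the required friction f = kMg sinθ/(1+k).
The normal force is N = Mg cosθ, so μ_min = f/N = k tanθ/(1+k).
μ_min = 1 × tan16.1° / 2 ≈ 0.144.

μ_min ≈ 0.144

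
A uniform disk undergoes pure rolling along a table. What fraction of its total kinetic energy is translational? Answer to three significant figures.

fraction ≈ 0.667

With I = (1/2)MR², the ratio k = I/(MR²) is 0.5.
With ω = v/R, KE_trans = ½Mv² and KE_rot = ½Iω² = ½kMv², so KE_total = ½(1+k)Mv².
The translational fraction is therefore 1/(1+k) = 1/1.5 ≈ 0.667.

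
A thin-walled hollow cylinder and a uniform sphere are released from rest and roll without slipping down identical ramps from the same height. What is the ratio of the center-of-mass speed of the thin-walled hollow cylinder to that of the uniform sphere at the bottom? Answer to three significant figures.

Each satisfies Mgh = ½(1+k)Mv² with k = I/(MR²), so v ∝ 1/√(1+k).
For the thin-walled hollow cylinder k = 1; for the uniform sphere k = 0.4.
v₁/v₂ = √((1+k₂)/(1+k₁)) = √(1.4/2) ≈ 0.837.

v_ratio ≈ 0.837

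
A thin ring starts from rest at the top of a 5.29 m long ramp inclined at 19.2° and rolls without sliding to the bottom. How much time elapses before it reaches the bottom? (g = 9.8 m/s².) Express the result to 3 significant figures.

t ≈ 2.56 s

With I = MR², the ratio k = I/(MR²) is 1.
Along the incline Mg sinθ − f = Ma, and torque about the center fR = Iα = kMR²(a/R) gives f = kMa.
Hence a = g sinθ/(1+k) = 9.8×sin19.2°/2 = 1.611 m/s².
Starting from rest, L = ½at², so t = √(2L/a) = √(2×5.29/1.611) ≈ 2.56 s.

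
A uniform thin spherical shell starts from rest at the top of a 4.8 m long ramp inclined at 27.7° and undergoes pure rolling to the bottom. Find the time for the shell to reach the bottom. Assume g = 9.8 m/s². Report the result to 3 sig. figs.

t ≈ 1.87 s

The moment of inertia is (2/3)MR², giving k ≡ I/(MR²) = 2/3.
Newton's second law down the slope: Mg sinθ − f = Ma. The torque equation fR = Iα (with α = a/R) gives f = kMa.
Hence a = g sinθ/(1+k) = 9.8×sin27.7°/1.667 = 2.733 m/s².
With constant a from rest, t = √(2L/a) = √(2·4.8/2.733) ≈ 1.87 s.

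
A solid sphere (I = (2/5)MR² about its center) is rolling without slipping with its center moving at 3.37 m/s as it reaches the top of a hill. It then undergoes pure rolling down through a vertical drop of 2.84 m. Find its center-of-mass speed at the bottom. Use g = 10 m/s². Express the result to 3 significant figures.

With I = (2/5)MR², the ratio k = I/(MR²) is 0.4.
Rolling without slipping gives ω = v/R, so the total kinetic energy is ½Mv² + ½Iω² = ½(1+k)Mv² = (7/10)Mv².
Energy conservation: (7/10)Mv₀² + Mgh = (7/10)Mv², so v² = v₀² + 2gh/(1+k).
v = √(3.37² + 2×10×2.84/1.4) = √51.93 ≈ 7.21 m/s.

v ≈ 7.21 m/s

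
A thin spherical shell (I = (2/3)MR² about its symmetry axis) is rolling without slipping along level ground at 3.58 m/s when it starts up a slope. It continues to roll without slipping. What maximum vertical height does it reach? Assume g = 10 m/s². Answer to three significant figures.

For this body I = (2/3)MR², i.e. k = I/(MR²) = 2/3.
The rolling condition ω = v/R makes the rotational term ½I(v/R)² = ½kMv², so KE_total = ½(1+k)Mv² = (5/6)Mv².
At the top the kinetic energy is zero, so (5/6)Mv₀² = Mgh.
Thus h = (1+k)v₀²/(2g) = 1.667 × 3.58² / (2 × 10) ≈ 1.07 m.

h ≈ 1.07 m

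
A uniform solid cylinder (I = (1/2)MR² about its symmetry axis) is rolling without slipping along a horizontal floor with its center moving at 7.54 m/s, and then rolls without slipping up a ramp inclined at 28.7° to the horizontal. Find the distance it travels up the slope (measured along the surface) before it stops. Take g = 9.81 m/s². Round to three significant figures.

d ≈ 9.05 m

Here I = (1/2)MR², so the shape factor k = I/(MR²) = 0.5.
The rolling condition ω = v/R makes the rotational term ½I(v/R)² = ½kMv², so KE_total = ½(1+k)Mv² = (3/4)Mv².
Setting this equal to Mgh gives the vertical rise h = (1+k)v₀²/(2g) = 1.5×7.54²/(2×9.81) = 4.346 m.
Along the incline, d = h/sinθ = 4.346/sin28.7° ≈ 9.05 m.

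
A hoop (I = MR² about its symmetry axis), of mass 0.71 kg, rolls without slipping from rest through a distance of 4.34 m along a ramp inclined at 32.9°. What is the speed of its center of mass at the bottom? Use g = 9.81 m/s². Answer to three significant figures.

v ≈ 4.81 m/s

For this body I = MR², i.e. k = I/(MR²) = 1.
Pure rolling means v = ωR; then KE = ½Mv² + ½I(v/R)² = ½(1+k)Mv² = Mv².
The vertical drop is h = L sinθ = 4.34 × sin32.9° = 2.357 m.
Setting Mgh = Mv² gives v = √(2gh/(1+k)) = √(2·9.81·2.357/2) ≈ 4.81 m/s.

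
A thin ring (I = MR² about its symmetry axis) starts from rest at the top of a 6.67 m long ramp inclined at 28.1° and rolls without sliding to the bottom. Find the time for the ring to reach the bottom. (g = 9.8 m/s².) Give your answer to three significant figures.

t ≈ 2.40 s

For this body I = MR², i.e. k = I/(MR²) = 1.
Translational: Mg sinθ − f = Ma. Rotational about the CM: fR = Iα = kMRa, so f = kMa.
Hence a = g sinθ/(1+k) = 9.8×sin28.1°/2 = 2.308 m/s².
Starting from rest, L = ½at², so t = √(2L/a) = √(2×6.67/2.308) ≈ 2.40 s.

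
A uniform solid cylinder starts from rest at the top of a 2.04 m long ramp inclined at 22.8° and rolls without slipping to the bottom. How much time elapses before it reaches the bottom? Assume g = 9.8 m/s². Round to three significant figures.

With I = (1/2)MR², the ratio k = I/(MR²) is 0.5.
Along the incline Mg sinθ − f = Ma, and torque about the center fR = Iα = kMR²(a/R) gives f = kMa.
Hence a = g sinθ/(1+k) = 9.8×sin22.8°/1.5 = 2.532 m/s².
Starting from rest, L = ½at², so t = √(2L/a) = √(2×2.04/2.532) ≈ 1.27 s.

t ≈ 1.27 s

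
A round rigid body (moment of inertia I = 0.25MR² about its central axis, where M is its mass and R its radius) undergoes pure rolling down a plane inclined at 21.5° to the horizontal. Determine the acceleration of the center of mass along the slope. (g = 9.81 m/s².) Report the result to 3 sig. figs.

a ≈ 2.88 m/s²

For this body I = 0.25MR², i.e. k = I/(MR²) = 0.25.
Translational: Mg sinθ − f = Ma. Rotational about the CM: fR = Iα = kMRa, so f = kMa.
Eliminating f: Mg sinθ = (1+k)Ma, so a = g sinθ/(1+k) = 9.81 × sin21.5° / 1.25 ≈ 2.88 m/s².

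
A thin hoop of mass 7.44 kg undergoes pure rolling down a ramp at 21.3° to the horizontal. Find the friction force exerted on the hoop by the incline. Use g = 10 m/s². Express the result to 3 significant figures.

The moment of inertia is MR², giving k ≡ I/(MR²) = 1.
Newton's second law down the slope: Mg sinθ − f = Ma. The torque equation fR = Iα (with α = a/R) gives f = kMa.
Combining, a = g sinθ/(1+k) and f = kMa = kMg sinθ/(1+k).
f = 1 × 7.44 × 10 × sin21.3° / 2 ≈ 13.5 N.

f ≈ 13.5 N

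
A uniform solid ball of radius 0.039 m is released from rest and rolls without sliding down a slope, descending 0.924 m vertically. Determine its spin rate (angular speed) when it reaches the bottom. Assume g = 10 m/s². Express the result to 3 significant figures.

ω ≈ 93.2 rad/s

Here I = (2/5)MR², so the shape factor k = I/(MR²) = 0.4.
Since it rolls without slipping, ω = v/R and KE = ½Mv² + ½Iω² = ½(1+k)Mv² = (7/10)Mv².
Energy conservation Mgh = ½(1+k)Mv² gives v = √(2gh/(1+k)) = √(2 × 10 × 0.924 / 1.4) = 3.633 m/s.
Then ω = v/R = 3.633 / 0.039 ≈ 93.2 rad/s.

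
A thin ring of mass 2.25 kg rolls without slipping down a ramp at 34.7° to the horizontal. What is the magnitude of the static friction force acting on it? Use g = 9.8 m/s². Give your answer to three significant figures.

Here I = MR², so the shape factor k = I/(MR²) = 1.
Along the incline Mg sinθ − f = Ma, and torque about the center fR = Iα = kMR²(a/R) gives f = kMa.
Combining, a = g sinθ/(1+k) and f = kMa = kMg sinθ/(1+k).
f = 1 × 2.25 × 9.8 × sin34.7° / 2 ≈ 6.28 N.

f ≈ 6.28 N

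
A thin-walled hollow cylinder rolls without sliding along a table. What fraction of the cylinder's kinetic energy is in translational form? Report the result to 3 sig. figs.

fraction ≈ 0.500

With I = MR², the ratio k = I/(MR²) is 1.
Since ω = v/R, the translational part is ½Mv² and the rotational part is ½I(v/R)² = ½kMv²; the total is ½(1+k)Mv².
The translational fraction is therefore 1/(1+k) = 1/2 ≈ 0.500.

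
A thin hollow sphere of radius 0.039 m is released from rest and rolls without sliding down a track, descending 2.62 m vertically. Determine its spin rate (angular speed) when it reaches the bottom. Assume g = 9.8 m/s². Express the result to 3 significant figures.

With I = (2/3)MR², the ratio k = I/(MR²) is 2/3.
The rolling condition ω = v/R makes the rotational term ½I(v/R)² = ½kMv², so KE_total = ½(1+k)Mv² = (5/6)Mv².
Energy conservation Mgh = ½(1+k)Mv² gives v = √(2gh/(1+k)) = √(2 × 9.8 × 2.62 / 1.667) = 5.551 m/s.
Then ω = v/R = 5.551 / 0.039 ≈ 142 rad/s.

ω ≈ 142 rad/s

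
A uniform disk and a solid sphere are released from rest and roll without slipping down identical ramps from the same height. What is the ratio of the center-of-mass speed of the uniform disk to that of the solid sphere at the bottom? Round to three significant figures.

Each satisfies Mgh = ½(1+k)Mv² with k = I/(MR²), so v ∝ 1/√(1+k).
For the uniform disk k = 0.5; for the solid sphere k = 0.4.
v₁/v₂ = √((1+k₂)/(1+k₁)) = √(1.4/1.5) ≈ 0.966.

v_ratio ≈ 0.966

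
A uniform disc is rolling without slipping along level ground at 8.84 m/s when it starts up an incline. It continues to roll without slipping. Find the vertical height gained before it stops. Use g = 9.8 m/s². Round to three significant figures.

With I = (1/2)MR², the ratio k = I/(MR²) is 0.5.
The rolling condition ω = v/R makes the rotational term ½I(v/R)² = ½kMv², so KE_total = ½(1+k)Mv² = (3/4)Mv².
All of this converts to potential energy at the highest point: (3/4)Mv₀² = Mgh.
Thus h = (1+k)v₀²/(2g) = 1.5 × 8.84² / (2 × 9.8) ≈ 5.98 m.

h ≈ 5.98 m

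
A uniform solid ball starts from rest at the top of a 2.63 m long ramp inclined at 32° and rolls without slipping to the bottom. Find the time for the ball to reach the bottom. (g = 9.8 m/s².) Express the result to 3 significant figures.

t ≈ 1.19 s

For this body I = (2/5)MR², i.e. k = I/(MR²) = 0.4.
Translational: Mg sinθ − f = Ma. Rotational about the CM: fR = Iα = kMRa, so f = kMa.
Hence a = g sinθ/(1+k) = 9.8×sin32°/1.4 = 3.709 m/s².
Starting from rest, L = ½at², so t = √(2L/a) = √(2×2.63/3.709) ≈ 1.19 s.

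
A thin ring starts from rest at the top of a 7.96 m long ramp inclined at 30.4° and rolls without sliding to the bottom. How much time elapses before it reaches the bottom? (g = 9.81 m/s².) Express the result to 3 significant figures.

With I = MR², the ratio k = I/(MR²) is 1.
Newton's second law down the slope: Mg sinθ − f = Ma. The torque equation fR = Iα (with α = a/R) gives f = kMa.
Hence a = g sinθ/(1+k) = 9.81×sin30.4°/2 = 2.482 m/s².
Starting from rest, L = ½at², so t = √(2L/a) = √(2×7.96/2.482) ≈ 2.53 s.

t ≈ 2.53 s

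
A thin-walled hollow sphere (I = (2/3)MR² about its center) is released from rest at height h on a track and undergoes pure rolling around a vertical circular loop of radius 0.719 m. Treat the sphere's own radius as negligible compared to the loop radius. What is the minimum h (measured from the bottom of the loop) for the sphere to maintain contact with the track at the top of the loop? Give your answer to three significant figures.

The moment of inertia is (2/3)MR², giving k ≡ I/(MR²) = 2/3.
At the top, contact is just lost when gravity alone supplies the centripetal force: Mg = Mv_top²/r, i.e. v_top² = gr.
With ω = v/R, the kinetic energy at speed v is ½(1+k)Mv² = (5/6)Mv².
Energy conservation from release (height h) to the top (height 2r): Mgh = Mg(2r) + (5/6)M·gr.
Thus h_min = 2r + (1+k)r/2 = r(2 + 1.667/2) = 0.719 × 2.833 ≈ 2.04 m.

h_min ≈ 2.04 m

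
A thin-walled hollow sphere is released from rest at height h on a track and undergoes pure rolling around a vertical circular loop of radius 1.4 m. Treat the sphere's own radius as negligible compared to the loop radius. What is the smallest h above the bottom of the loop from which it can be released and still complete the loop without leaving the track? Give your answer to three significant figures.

With I = (2/3)MR², the ratio k = I/(MR²) is 2/3.
At the top of the loop, the minimum-contact condition is Mg = Mv_top²/r, so v_top² = gr.
With ω = v/R, the kinetic energy at speed v is ½(1+k)Mv² = (5/6)Mv².
Energy conservation from release (height h) to the top (height 2r): Mgh = Mg(2r) + (5/6)M·gr.
Thus h_min = 2r + (1+k)r/2 = r(2 + 1.667/2) = 1.4 × 2.833 ≈ 3.97 m.

h_min ≈ 3.97 m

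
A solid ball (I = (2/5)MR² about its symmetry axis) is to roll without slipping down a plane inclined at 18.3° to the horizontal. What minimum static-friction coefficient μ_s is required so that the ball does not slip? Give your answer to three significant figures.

For this body I = (2/5)MR², i.e. k = I/(MR²) = 0.4.
Along the incline Mg sinθ − f = Ma, and torque about the center fR = Iα = kMR²(a/R) gives f = kMa.
These give a = g sinθ/(1+k) and the required friction f = kMg sinθ/(1+k).
The normal force is N = Mg cosθ, so μ_min = f/N = k tanθ/(1+k).
μ_min = 0.4 × tan18.3° / 1.4 ≈ 0.0945.

μ_min ≈ 0.0945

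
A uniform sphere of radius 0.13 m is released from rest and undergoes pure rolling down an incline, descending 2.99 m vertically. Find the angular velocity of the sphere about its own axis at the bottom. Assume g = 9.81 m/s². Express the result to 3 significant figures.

With I = (2/5)MR², the ratio k = I/(MR²) is 0.4.
The rolling condition ω = v/R makes the rotational term ½I(v/R)² = ½kMv², so KE_total = ½(1+k)Mv² = (7/10)Mv².
Energy conservation Mgh = ½(1+k)Mv² gives v = √(2gh/(1+k)) = √(2 × 9.81 × 2.99 / 1.4) = 6.473 m/s.
The angular speed follows from ω = v/R = 6.473/0.13 ≈ 49.8 rad/s.

ω ≈ 49.8 rad/s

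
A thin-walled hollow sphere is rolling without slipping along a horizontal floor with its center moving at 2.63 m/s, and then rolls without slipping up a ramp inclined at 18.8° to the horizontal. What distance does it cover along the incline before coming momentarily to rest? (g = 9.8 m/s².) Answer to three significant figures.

Here I = (2/3)MR², so the shape factor k = I/(MR²) = 2/3.
The rolling condition ω = v/R makes the rotational term ½I(v/R)² = ½kMv², so KE_total = ½(1+k)Mv² = (5/6)Mv².
Setting this equal to Mgh gives the vertical rise h = (1+k)v₀²/(2g) = 1.667×2.63²/(2×9.8) = 0.5882 m.
Along the incline, d = h/sinθ = 0.5882/sin18.8° ≈ 1.83 m.

d ≈ 1.83 m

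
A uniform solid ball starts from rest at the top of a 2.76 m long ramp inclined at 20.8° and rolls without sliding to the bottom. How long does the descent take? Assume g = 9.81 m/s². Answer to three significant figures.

t ≈ 1.49 s

The moment of inertia is (2/5)MR², giving k ≡ I/(MR²) = 0.4.
Translational: Mg sinθ − f = Ma. Rotational about the CM: fR = Iα = kMRa, so f = kMa.
Hence a = g sinθ/(1+k) = 9.81×sin20.8°/1.4 = 2.488 m/s².
With constant a from rest, t = √(2L/a) = √(2·2.76/2.488) ≈ 1.49 s.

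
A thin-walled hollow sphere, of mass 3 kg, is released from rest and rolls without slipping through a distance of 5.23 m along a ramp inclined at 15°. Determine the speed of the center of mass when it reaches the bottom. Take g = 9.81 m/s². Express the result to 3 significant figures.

v ≈ 3.99 m/s

The moment of inertia is (2/3)MR², giving k ≡ I/(MR²) = 2/3.
Pure rolling means v = ωR; then KE = ½Mv² + ½I(v/R)² = ½(1+k)Mv² = (5/6)Mv².
The vertical drop is h = L sinθ = 5.23 × sin15° = 1.354 m.
Setting Mgh = (5/6)Mv² gives v = √(2gh/(1+k)) = √(2·9.81·1.354/1.667) ≈ 3.99 m/s.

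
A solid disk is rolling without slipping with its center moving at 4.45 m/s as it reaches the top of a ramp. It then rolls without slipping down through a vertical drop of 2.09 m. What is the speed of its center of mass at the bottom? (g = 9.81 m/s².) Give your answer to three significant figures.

v ≈ 6.87 m/s

With I = (1/2)MR², the ratio k = I/(MR²) is 0.5.
Since it rolls without slipping, ω = v/R and KE = ½Mv² + ½Iω² = ½(1+k)Mv² = (3/4)Mv².
Conserving energy between top and bottom: (3/4)Mv² = (3/4)Mv₀² + Mgh, hence v² = v₀² + 2gh/(1+k).
v = √(4.45² + 2×9.81×2.09/1.5) = √47.14 ≈ 6.87 m/s.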